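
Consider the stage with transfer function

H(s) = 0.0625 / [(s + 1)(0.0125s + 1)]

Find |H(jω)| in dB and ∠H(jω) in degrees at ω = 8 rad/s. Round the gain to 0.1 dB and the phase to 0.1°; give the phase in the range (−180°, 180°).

At ω = 8 rad/s:
pole (1 + j8·1) = 1 + j8 → |·| ≈ 8.0623, ∠ ≈ 82.87°
pole (1 + j8·0.0125) = 1 + j0.1 → |·| ≈ 1.005, ∠ ≈ 5.71°
|H| = 0.0625 · 1 / (8.0623 · 1.005) ≈ 0.0077136
Gain = 20 log₁₀(0.0077136) ≈ -42.25 dB
∠H = (0°) − (82.87° + 5.71°) = -88.58°

-42.3 dB, -88.6°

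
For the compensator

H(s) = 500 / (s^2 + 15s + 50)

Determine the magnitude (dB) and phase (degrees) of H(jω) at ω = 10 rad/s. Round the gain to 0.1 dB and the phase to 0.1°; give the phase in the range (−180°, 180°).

Substitute s = j10:
Numerator: 500 = 500 + j0
Denominator: (j10)^2 + 15(j10) + 50 = -50 + j150
|N| = √(500² + 0²) ≈ 500, ∠N ≈ 0.00°
|D| = √(50² + 150²) ≈ 158.11, ∠D ≈ 108.43°
|H| = 500 / 158.11 ≈ 3.1624
Gain = 20 log₁₀(3.1624) ≈ 10.00 dB
∠H = 0.00° − 108.43° = -108.43°

10.0 dB, -108.4°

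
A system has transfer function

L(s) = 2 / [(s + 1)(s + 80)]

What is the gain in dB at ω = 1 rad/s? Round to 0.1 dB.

At s = jω = j1:
pole (s+1): 1 + j1 → |·| = √(1²+1²) = √2 ≈ 1.4142, ∠ = arctan(1/1) ≈ 45.00°
pole (s+80): 80 + j1 → |·| = √(80²+1²) = √6401 ≈ 80.006, ∠ = arctan(1/80) ≈ 0.72°
|L| = 2 / 113.14 ≈ 0.017677
Gain = 20 log₁₀(0.017677) ≈ -35.05 dB

-35.1 dB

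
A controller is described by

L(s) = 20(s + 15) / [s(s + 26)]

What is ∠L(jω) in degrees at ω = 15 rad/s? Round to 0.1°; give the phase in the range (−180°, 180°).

At s = jω = j15:
zero (s+15): 15 + j15 → |·| = √(15²+15²) = √450 ≈ 21.213, ∠ = arctan(15/15) ≈ 45.00°
pole (s+26): 26 + j15 → |·| = √(26²+15²) = √901 ≈ 30.017, ∠ = arctan(15/26) ≈ 29.98°
pole at origin: |s| = 15, ∠ = 90.00° (in denominator)
∠L = 45.00° − 119.98° = -74.98°

-75.0°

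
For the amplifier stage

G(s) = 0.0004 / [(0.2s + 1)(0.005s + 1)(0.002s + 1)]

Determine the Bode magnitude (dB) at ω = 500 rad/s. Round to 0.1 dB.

-119.6 dB

At ω = 500 rad/s:
pole (1 + j500·0.2) = 1 + j100 → |·| ≈ 100, ∠ ≈ 89.43°
pole (1 + j500·0.005) = 1 + j2.5 → |·| ≈ 2.6926, ∠ ≈ 68.20°
pole (1 + j500·0.002) = 1 + j1 → |·| ≈ 1.4142, ∠ ≈ 45.00°
|G| = 0.0004 · 1 / (100 · 2.6926 · 1.4142) ≈ 1.0505e-06
Gain = 20 log₁₀(1.0505e-06) ≈ -119.57 dB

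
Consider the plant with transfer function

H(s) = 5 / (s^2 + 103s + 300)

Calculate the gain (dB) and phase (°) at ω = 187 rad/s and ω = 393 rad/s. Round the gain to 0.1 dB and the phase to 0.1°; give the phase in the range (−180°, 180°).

Substitute s = j187:
Numerator: 5 = 5 + j0
Denominator: (j187)^2 + 103(j187) + 300 = -34669 + j19261
|N| = √(5² + 0²) ≈ 5, ∠N ≈ 0.00°
|D| = √(34669² + 19261²) ≈ 39660, ∠D ≈ 150.94°
|H| = 5 / 39660 ≈ 0.00012607
Gain = 20 log₁₀(0.00012607) ≈ -77.99 dB
∠H = 0.00° − 150.94° = -150.94°

Substitute s = j393:
Numerator: 5 = 5 + j0
Denominator: (j393)^2 + 103(j393) + 300 = -154149 + j40479
|N| = √(5² + 0²) ≈ 5, ∠N ≈ 0.00°
|D| = √(154149² + 40479²) ≈ 1.5938e+05, ∠D ≈ 165.29°
|H| = 5 / 1.5938e+05 ≈ 3.1372e-05
Gain = 20 log₁₀(3.1372e-05) ≈ -90.07 dB
∠H = 0.00° − 165.29° = -165.29°

ω = 187: -78.0 dB, -150.9°; ω = 393: -90.1 dB, -165.3°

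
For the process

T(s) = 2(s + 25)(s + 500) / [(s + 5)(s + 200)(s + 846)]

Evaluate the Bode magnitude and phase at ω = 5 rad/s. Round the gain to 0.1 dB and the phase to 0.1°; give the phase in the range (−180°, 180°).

At s = jω = j5:
zero (s+25): 25 + j5 → |·| = √(25²+5²) = √650 ≈ 25.495, ∠ = arctan(5/25) ≈ 11.31°
zero (s+500): 500 + j5 → |·| = √(500²+5²) = √250025 ≈ 500.02, ∠ = arctan(5/500) ≈ 0.57°
pole (s+5): 5 + j5 → |·| = √(5²+5²) = √50 ≈ 7.0711, ∠ = arctan(5/5) ≈ 45.00°
pole (s+200): 200 + j5 → |·| = √(200²+5²) = √40025 ≈ 200.06, ∠ = arctan(5/200) ≈ 1.43°
pole (s+846): 846 + j5 → |·| = √(846²+5²) = √715741 ≈ 846.01, ∠ = arctan(5/846) ≈ 0.34°
|T| = 2 · 12748 / 1.1968e+06 ≈ 0.021303
Gain = 20 log₁₀(0.021303) ≈ -33.43 dB
∠T = 11.88° − 46.77° = -34.89°

-33.4 dB, -34.9°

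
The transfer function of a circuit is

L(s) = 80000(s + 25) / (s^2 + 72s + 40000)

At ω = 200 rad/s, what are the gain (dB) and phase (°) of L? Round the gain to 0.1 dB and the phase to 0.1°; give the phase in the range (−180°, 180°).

At s = jω = j200:
zero (s+25): 25 + j200 → |·| = √(25²+200²) = √40625 ≈ 201.56, ∠ = arctan(200/25) ≈ 82.87°
quadratic: (j200)² + 72·j200 + 40000 = 0 + j14400 → |·| ≈ 14400, ∠ ≈ 90.00°
|L| = 80000 · 201.56 / 14400 ≈ 1119.8
Gain = 20 log₁₀(1119.8) ≈ 60.98 dB
∠L = 82.87° − 90.00° = -7.13°

61.0 dB, -7.1°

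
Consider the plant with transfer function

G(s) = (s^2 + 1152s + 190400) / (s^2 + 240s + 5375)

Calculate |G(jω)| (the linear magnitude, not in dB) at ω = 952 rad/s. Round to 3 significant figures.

Substitute s = j952:
Numerator: (j952)^2 + 1152(j952) + 190400 = -715904 + j1096704
Denominator: (j952)^2 + 240(j952) + 5375 = -900929 + j228480
|N| = √(715904² + 1096704²) ≈ 1.3097e+06, ∠N ≈ 123.14°
|D| = √(900929² + 228480²) ≈ 9.2945e+05, ∠D ≈ 165.77°
|G| = 1.3097e+06 / 9.2945e+05 ≈ 1.4091

1.41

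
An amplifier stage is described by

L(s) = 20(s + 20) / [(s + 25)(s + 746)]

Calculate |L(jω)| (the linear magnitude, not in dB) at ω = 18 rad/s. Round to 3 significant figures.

At s = jω = j18:
zero (s+20): 20 + j18 → |·| = √(20²+18²) = √724 ≈ 26.907, ∠ = arctan(18/20) ≈ 41.99°
pole (s+25): 25 + j18 → |·| = √(25²+18²) = √949 ≈ 30.806, ∠ = arctan(18/25) ≈ 35.75°
pole (s+746): 746 + j18 → |·| = √(746²+18²) = √556840 ≈ 746.22, ∠ = arctan(18/746) ≈ 1.38°
|L| = 20 · 26.907 / 22988 ≈ 0.02341

0.0234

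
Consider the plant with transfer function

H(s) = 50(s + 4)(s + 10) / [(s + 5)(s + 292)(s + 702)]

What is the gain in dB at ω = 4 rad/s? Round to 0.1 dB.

At s = jω = j4:
zero (s+4): 4 + j4 → |·| = √(4²+4²) = √32 ≈ 5.6569, ∠ = arctan(4/4) ≈ 45.00°
zero (s+10): 10 + j4 → |·| = √(10²+4²) = √116 ≈ 10.77, ∠ = arctan(4/10) ≈ 21.80°
pole (s+5): 5 + j4 → |·| = √(5²+4²) = √41 ≈ 6.4031, ∠ = arctan(4/5) ≈ 38.66°
pole (s+292): 292 + j4 → |·| = √(292²+4²) = √85280 ≈ 292.03, ∠ = arctan(4/292) ≈ 0.78°
pole (s+702): 702 + j4 → |·| = √(702²+4²) = √492820 ≈ 702.01, ∠ = arctan(4/702) ≈ 0.33°
|H| = 50 · 60.925 / 1.3127e+06 ≈ 0.0023206
Gain = 20 log₁₀(0.0023206) ≈ -52.69 dB

-52.7 dB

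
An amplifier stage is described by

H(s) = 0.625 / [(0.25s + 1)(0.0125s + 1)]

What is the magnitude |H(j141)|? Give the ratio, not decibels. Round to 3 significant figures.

0.00875

At ω = 141 rad/s:
pole (1 + j141·0.25) = 1 + j35.25 → |·| ≈ 35.264, ∠ ≈ 88.38°
pole (1 + j141·0.0125) = 1 + j1.7625 → |·| ≈ 2.0264, ∠ ≈ 60.43°
|H| = 0.625 · 1 / (35.264 · 2.0264) ≈ 0.0087463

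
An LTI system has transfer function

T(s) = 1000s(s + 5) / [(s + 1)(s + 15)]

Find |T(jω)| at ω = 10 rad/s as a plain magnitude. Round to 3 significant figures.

At s = jω = j10:
zero (s+5): 5 + j10 → |·| = √(5²+10²) = √125 ≈ 11.18, ∠ = arctan(10/5) ≈ 63.43°
zero at origin: s = j10 → |·| = 10, ∠ = 90.00°
pole (s+1): 1 + j10 → |·| = √(1²+10²) = √101 ≈ 10.05, ∠ = arctan(10/1) ≈ 84.29°
pole (s+15): 15 + j10 → |·| = √(15²+10²) = √325 ≈ 18.028, ∠ = arctan(10/15) ≈ 33.69°
|T| = 1000 · 111.8 / 181.18 ≈ 617.07

617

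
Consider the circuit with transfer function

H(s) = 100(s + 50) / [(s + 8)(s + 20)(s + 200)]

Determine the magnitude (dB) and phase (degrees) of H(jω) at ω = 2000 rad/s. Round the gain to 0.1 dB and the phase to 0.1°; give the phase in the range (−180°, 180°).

At s = jω = j2000:
zero (s+50): 50 + j2000 → |·| = √(50²+2000²) = √4002500 ≈ 2000.6, ∠ = arctan(2000/50) ≈ 88.57°
pole (s+8): 8 + j2000 → |·| = √(8²+2000²) = √4000064 ≈ 2000, ∠ = arctan(2000/8) ≈ 89.77°
pole (s+20): 20 + j2000 → |·| = √(20²+2000²) = √4000400 ≈ 2000.1, ∠ = arctan(2000/20) ≈ 89.43°
pole (s+200): 200 + j2000 → |·| = √(200²+2000²) = √4040000 ≈ 2010, ∠ = arctan(2000/200) ≈ 84.29°
|H| = 100 · 2000.6 / 8.0404e+09 ≈ 2.4882e-05
Gain = 20 log₁₀(2.4882e-05) ≈ -92.08 dB
∠H = 88.57° − 263.49° = -174.92°

-92.1 dB, -174.9°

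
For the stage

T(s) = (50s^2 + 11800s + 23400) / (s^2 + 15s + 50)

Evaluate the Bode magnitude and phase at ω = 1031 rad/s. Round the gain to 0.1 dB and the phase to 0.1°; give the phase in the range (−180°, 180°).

34.2 dB, -12.1°

Substitute s = j1031:
Numerator: 50(j1031)^2 + 11800(j1031) + 23400 = -53124650 + j12165800
Denominator: (j1031)^2 + 15(j1031) + 50 = -1062911 + j15465
|N| = √(53124650² + 12165800²) ≈ 5.45e+07, ∠N ≈ 167.10°
|D| = √(1062911² + 15465²) ≈ 1.063e+06, ∠D ≈ 179.17°
|T| = 5.45e+07 / 1.063e+06 ≈ 51.27
Gain = 20 log₁₀(51.27) ≈ 34.20 dB
∠T = 167.10° − 179.17° = -12.07°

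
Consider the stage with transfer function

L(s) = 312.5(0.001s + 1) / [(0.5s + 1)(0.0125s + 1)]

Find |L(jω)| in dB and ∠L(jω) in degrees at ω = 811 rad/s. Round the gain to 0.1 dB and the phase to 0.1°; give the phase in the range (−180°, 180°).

-20.2 dB, -135.2°

At ω = 811 rad/s:
zero (1 + j811·0.001) = 1 + j0.811 → |·| ≈ 1.2875, ∠ ≈ 39.04°
pole (1 + j811·0.5) = 1 + j405.5 → |·| ≈ 405.5, ∠ ≈ 89.86°
pole (1 + j811·0.0125) = 1 + j10.1375 → |·| ≈ 10.187, ∠ ≈ 84.37°
|L| = 312.5 · 1.2875 / (405.5 · 10.187) ≈ 0.0974
Gain = 20 log₁₀(0.0974) ≈ -20.23 dB
∠L = (39.04°) − (89.86° + 84.37°) = -135.19°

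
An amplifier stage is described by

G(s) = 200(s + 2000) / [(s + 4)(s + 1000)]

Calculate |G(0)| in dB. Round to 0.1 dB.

40.0 dB

G(0) = 200·2000 / (4·1000) = 100
20 log₁₀(100) ≈ 40.00 dB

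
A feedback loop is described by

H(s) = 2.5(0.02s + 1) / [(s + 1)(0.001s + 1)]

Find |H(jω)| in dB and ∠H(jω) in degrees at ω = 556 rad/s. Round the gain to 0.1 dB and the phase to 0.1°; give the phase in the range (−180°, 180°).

At ω = 556 rad/s:
zero (1 + j556·0.02) = 1 + j11.12 → |·| ≈ 11.165, ∠ ≈ 84.86°
pole (1 + j556·1) = 1 + j556 → |·| ≈ 556, ∠ ≈ 89.90°
pole (1 + j556·0.001) = 1 + j0.556 → |·| ≈ 1.1442, ∠ ≈ 29.07°
|H| = 2.5 · 11.165 / (556 · 1.1442) ≈ 0.043875
Gain = 20 log₁₀(0.043875) ≈ -27.16 dB
∠H = (84.86°) − (89.90° + 29.07°) = -34.11°

-27.2 dB, -34.1°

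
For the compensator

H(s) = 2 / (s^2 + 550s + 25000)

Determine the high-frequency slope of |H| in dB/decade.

-40 dB/decade

Each pole contributes −20 dB/decade at high frequency; each zero contributes +20 dB/decade.
Net: 0 zero(s) − 2 pole(s) → -40 dB/decade.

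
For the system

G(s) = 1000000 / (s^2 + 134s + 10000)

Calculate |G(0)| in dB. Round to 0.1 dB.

40.0 dB

G(0) = 1000000 / 10000 = 100
20 log₁₀(100) ≈ 40.00 dB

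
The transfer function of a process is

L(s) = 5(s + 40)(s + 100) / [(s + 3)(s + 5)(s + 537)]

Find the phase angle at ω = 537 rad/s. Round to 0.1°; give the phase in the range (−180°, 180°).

At s = jω = j537:
zero (s+40): 40 + j537 → |·| = √(40²+537²) = √289969 ≈ 538.49, ∠ = arctan(537/40) ≈ 85.74°
zero (s+100): 100 + j537 → |·| = √(100²+537²) = √298369 ≈ 546.23, ∠ = arctan(537/100) ≈ 79.45°
pole (s+3): 3 + j537 → |·| = √(3²+537²) = √288378 ≈ 537.01, ∠ = arctan(537/3) ≈ 89.68°
pole (s+5): 5 + j537 → |·| = √(5²+537²) = √288394 ≈ 537.02, ∠ = arctan(537/5) ≈ 89.47°
pole (s+537): 537 + j537 → |·| = √(537²+537²) = √576738 ≈ 759.43, ∠ = arctan(537/537) ≈ 45.00°
∠L = 165.19° − 224.15° = -58.96°

-59.0°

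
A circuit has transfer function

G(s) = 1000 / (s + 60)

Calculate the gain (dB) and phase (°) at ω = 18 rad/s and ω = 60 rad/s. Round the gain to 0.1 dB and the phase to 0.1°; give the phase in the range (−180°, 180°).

At s = jω = j18:
pole (s+60): 60 + j18 → |·| = √(60²+18²) = √3924 ≈ 62.642, ∠ = arctan(18/60) ≈ 16.70°
|G| = 1000 / 62.642 ≈ 15.964
Gain = 20 log₁₀(15.964) ≈ 24.06 dB
∠G = 0.00° − 16.70° = -16.70°

At s = jω = j60:
pole (s+60): 60 + j60 → |·| = √(60²+60²) = √7200 ≈ 84.853, ∠ = arctan(60/60) ≈ 45.00°
|G| = 1000 / 84.853 ≈ 11.785
Gain = 20 log₁₀(11.785) ≈ 21.43 dB
∠G = 0.00° − 45.00° = -45.00°

ω = 18: 24.1 dB, -16.7°; ω = 60: 21.4 dB, -45.0°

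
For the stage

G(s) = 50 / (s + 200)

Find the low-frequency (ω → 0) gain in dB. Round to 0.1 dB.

-12.0 dB

G(0) = 50 / 200 = 0.25
20 log₁₀(0.25) ≈ -12.04 dB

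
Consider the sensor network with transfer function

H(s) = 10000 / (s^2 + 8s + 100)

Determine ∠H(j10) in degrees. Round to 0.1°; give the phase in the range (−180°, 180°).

-90.0°

At s = jω = j10:
quadratic: (j10)² + 8·j10 + 100 = 0 + j80 → |·| ≈ 80, ∠ ≈ 90.00°
∠H = 0.00° − 90.00° = -90.00°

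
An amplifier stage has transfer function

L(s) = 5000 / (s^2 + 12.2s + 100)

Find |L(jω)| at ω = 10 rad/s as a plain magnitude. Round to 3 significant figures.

41.0

At s = jω = j10:
quadratic: (j10)² + 12.2·j10 + 100 = 0 + j122 → |·| ≈ 122, ∠ ≈ 90.00°
|L| = 5000 / 122 ≈ 40.984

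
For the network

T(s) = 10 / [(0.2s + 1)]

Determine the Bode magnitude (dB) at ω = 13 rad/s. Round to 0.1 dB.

11.1 dB

At ω = 13 rad/s:
pole (1 + j13·0.2) = 1 + j2.6 → |·| ≈ 2.7857, ∠ ≈ 68.96°
|T| = 10 · 1 / (2.7857) ≈ 3.5898
Gain = 20 log₁₀(3.5898) ≈ 11.10 dB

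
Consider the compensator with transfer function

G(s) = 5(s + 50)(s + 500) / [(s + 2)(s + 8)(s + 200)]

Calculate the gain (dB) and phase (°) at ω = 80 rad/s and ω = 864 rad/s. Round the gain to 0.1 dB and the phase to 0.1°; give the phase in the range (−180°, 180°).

At s = jω = j80:
zero (s+50): 50 + j80 → |·| = √(50²+80²) = √8900 ≈ 94.34, ∠ = arctan(80/50) ≈ 57.99°
zero (s+500): 500 + j80 → |·| = √(500²+80²) = √256400 ≈ 506.36, ∠ = arctan(80/500) ≈ 9.09°
pole (s+2): 2 + j80 → |·| = √(2²+80²) = √6404 ≈ 80.025, ∠ = arctan(80/2) ≈ 88.57°
pole (s+8): 8 + j80 → |·| = √(8²+80²) = √6464 ≈ 80.399, ∠ = arctan(80/8) ≈ 84.29°
pole (s+200): 200 + j80 → |·| = √(200²+80²) = √46400 ≈ 215.41, ∠ = arctan(80/200) ≈ 21.80°
|G| = 5 · 47770 / 1.3859e+06 ≈ 0.17234
Gain = 20 log₁₀(0.17234) ≈ -15.27 dB
∠G = 67.08° − 194.66° = -127.58°

At s = jω = j864:
zero (s+50): 50 + j864 → |·| = √(50²+864²) = √748996 ≈ 865.45, ∠ = arctan(864/50) ≈ 86.69°
zero (s+500): 500 + j864 → |·| = √(500²+864²) = √996496 ≈ 998.25, ∠ = arctan(864/500) ≈ 59.94°
pole (s+2): 2 + j864 → |·| = √(2²+864²) = √746500 ≈ 864, ∠ = arctan(864/2) ≈ 89.87°
pole (s+8): 8 + j864 → |·| = √(8²+864²) = √746560 ≈ 864.04, ∠ = arctan(864/8) ≈ 89.47°
pole (s+200): 200 + j864 → |·| = √(200²+864²) = √786496 ≈ 886.85, ∠ = arctan(864/200) ≈ 76.97°
|G| = 5 · 8.6394e+05 / 6.6206e+08 ≈ 0.0065246
Gain = 20 log₁₀(0.0065246) ≈ -43.71 dB
∠G = 146.63° − 256.31° = -109.68°

ω = 80: -15.3 dB, -127.6°; ω = 864: -43.7 dB, -109.7°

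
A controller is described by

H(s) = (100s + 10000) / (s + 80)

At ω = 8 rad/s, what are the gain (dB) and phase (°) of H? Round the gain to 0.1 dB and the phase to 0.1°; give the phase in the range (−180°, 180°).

Substitute s = j8:
Numerator: 100(j8) + 10000 = 10000 + j800
Denominator: (j8) + 80 = 80 + j8
|N| = √(10000² + 800²) ≈ 10032, ∠N ≈ 4.57°
|D| = √(80² + 8²) ≈ 80.399, ∠D ≈ 5.71°
|H| = 10032 / 80.399 ≈ 124.78
Gain = 20 log₁₀(124.78) ≈ 41.92 dB
∠H = 4.57° − 5.71° = -1.14°

41.9 dB, -1.1°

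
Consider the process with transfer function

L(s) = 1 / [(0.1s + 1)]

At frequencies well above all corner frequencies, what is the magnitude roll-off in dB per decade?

Each pole contributes −20 dB/decade at high frequency; each zero contributes +20 dB/decade.
Net: 0 zero(s) − 1 pole(s) → -20 dB/decade.

-20 dB/decade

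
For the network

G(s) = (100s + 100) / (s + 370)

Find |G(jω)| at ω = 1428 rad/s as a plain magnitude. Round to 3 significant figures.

96.8

Substitute s = j1428:
Numerator: 100(j1428) + 100 = 100 + j142800
Denominator: (j1428) + 370 = 370 + j1428
|N| = √(100² + 142800²) ≈ 1.428e+05, ∠N ≈ 89.96°
|D| = √(370² + 1428²) ≈ 1475.2, ∠D ≈ 75.47°
|G| = 1.428e+05 / 1475.2 ≈ 96.8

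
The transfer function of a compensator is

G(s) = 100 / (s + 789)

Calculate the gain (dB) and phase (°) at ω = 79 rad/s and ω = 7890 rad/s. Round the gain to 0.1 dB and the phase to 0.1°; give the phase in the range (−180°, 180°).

ω = 79: -18.0 dB, -5.7°; ω = 7890: -38.0 dB, -84.3°

Substitute s = j79:
Numerator: 100 = 100 + j0
Denominator: (j79) + 789 = 789 + j79
|N| = √(100² + 0²) ≈ 100, ∠N ≈ 0.00°
|D| = √(789² + 79²) ≈ 792.95, ∠D ≈ 5.72°
|G| = 100 / 792.95 ≈ 0.12611
Gain = 20 log₁₀(0.12611) ≈ -17.99 dB
∠G = 0.00° − 5.72° = -5.72°

Substitute s = j7890:
Numerator: 100 = 100 + j0
Denominator: (j7890) + 789 = 789 + j7890
|N| = √(100² + 0²) ≈ 100, ∠N ≈ 0.00°
|D| = √(789² + 7890²) ≈ 7929.4, ∠D ≈ 84.29°
|G| = 100 / 7929.4 ≈ 0.012611
Gain = 20 log₁₀(0.012611) ≈ -37.99 dB
∠G = 0.00° − 84.29° = -84.29°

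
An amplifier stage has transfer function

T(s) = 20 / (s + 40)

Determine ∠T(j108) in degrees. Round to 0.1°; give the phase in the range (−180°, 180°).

-69.7°

Substitute s = j108:
Numerator: 20 = 20 + j0
Denominator: (j108) + 40 = 40 + j108
|N| = √(20² + 0²) ≈ 20, ∠N ≈ 0.00°
|D| = √(40² + 108²) ≈ 115.17, ∠D ≈ 69.68°
∠T = 0.00° − 69.68° = -69.68°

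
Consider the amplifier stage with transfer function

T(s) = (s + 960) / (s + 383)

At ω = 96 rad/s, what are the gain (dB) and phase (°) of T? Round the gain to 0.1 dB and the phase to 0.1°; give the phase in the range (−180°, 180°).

7.8 dB, -8.4°

Substitute s = j96:
Numerator: (j96) + 960 = 960 + j96
Denominator: (j96) + 383 = 383 + j96
|N| = √(960² + 96²) ≈ 964.79, ∠N ≈ 5.71°
|D| = √(383² + 96²) ≈ 394.85, ∠D ≈ 14.07°
|T| = 964.79 / 394.85 ≈ 2.4434
Gain = 20 log₁₀(2.4434) ≈ 7.76 dB
∠T = 5.71° − 14.07° = -8.36°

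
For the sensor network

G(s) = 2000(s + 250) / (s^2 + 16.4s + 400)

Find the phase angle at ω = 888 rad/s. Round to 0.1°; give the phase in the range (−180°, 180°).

At s = jω = j888:
zero (s+250): 250 + j888 → |·| = √(250²+888²) = √851044 ≈ 922.52, ∠ = arctan(888/250) ≈ 74.28°
quadratic: (j888)² + 16.4·j888 + 400 = -788144 + j14563.2 → |·| ≈ 7.8828e+05, ∠ ≈ 178.94°
∠G = 74.28° − 178.94° = -104.66°

-104.7°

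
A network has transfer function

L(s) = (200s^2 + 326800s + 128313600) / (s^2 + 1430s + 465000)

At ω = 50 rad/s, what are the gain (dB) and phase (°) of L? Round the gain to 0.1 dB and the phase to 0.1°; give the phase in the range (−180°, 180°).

48.8 dB, -1.5°

Substitute s = j50:
Numerator: 200(j50)^2 + 326800(j50) + 128313600 = 127813600 + j16340000
Denominator: (j50)^2 + 1430(j50) + 465000 = 462500 + j71500
|N| = √(127813600² + 16340000²) ≈ 1.2885e+08, ∠N ≈ 7.29°
|D| = √(462500² + 71500²) ≈ 4.6799e+05, ∠D ≈ 8.79°
|L| = 1.2885e+08 / 4.6799e+05 ≈ 275.33
Gain = 20 log₁₀(275.33) ≈ 48.80 dB
∠L = 7.29° − 8.79° = -1.50°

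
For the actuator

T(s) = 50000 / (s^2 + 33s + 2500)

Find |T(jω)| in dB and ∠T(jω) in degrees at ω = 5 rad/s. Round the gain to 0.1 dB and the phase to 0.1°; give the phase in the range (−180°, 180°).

26.1 dB, -3.8°

At s = jω = j5:
quadratic: (j5)² + 33·j5 + 2500 = 2475 + j165 → |·| ≈ 2480.5, ∠ ≈ 3.81°
|T| = 50000 / 2480.5 ≈ 20.157
Gain = 20 log₁₀(20.157) ≈ 26.09 dB
∠T = 0.00° − 3.81° = -3.81°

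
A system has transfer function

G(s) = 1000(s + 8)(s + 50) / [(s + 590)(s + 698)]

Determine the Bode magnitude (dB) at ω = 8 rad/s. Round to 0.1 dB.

2.9 dB

At s = jω = j8:
zero (s+8): 8 + j8 → |·| = √(8²+8²) = √128 ≈ 11.314, ∠ = arctan(8/8) ≈ 45.00°
zero (s+50): 50 + j8 → |·| = √(50²+8²) = √2564 ≈ 50.636, ∠ = arctan(8/50) ≈ 9.09°
pole (s+590): 590 + j8 → |·| = √(590²+8²) = √348164 ≈ 590.05, ∠ = arctan(8/590) ≈ 0.78°
pole (s+698): 698 + j8 → |·| = √(698²+8²) = √487268 ≈ 698.05, ∠ = arctan(8/698) ≈ 0.66°
|G| = 1000 · 572.9 / 4.1188e+05 ≈ 1.3909
Gain = 20 log₁₀(1.3909) ≈ 2.87 dB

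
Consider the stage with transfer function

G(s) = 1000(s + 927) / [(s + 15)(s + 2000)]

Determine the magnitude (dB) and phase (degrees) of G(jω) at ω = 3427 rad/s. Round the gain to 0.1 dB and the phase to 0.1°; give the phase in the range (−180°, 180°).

-11.7 dB, -74.6°

At s = jω = j3427:
zero (s+927): 927 + j3427 → |·| = √(927²+3427²) = √12603658 ≈ 3550.2, ∠ = arctan(3427/927) ≈ 74.86°
pole (s+15): 15 + j3427 → |·| = √(15²+3427²) = √11744554 ≈ 3427, ∠ = arctan(3427/15) ≈ 89.75°
pole (s+2000): 2000 + j3427 → |·| = √(2000²+3427²) = √15744329 ≈ 3967.9, ∠ = arctan(3427/2000) ≈ 59.73°
|G| = 1000 · 3550.2 / 1.3598e+07 ≈ 0.26108
Gain = 20 log₁₀(0.26108) ≈ -11.66 dB
∠G = 74.86° − 149.48° = -74.62°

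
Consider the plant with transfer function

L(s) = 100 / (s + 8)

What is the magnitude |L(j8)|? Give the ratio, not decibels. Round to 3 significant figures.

8.84

Substitute s = j8:
Numerator: 100 = 100 + j0
Denominator: (j8) + 8 = 8 + j8
|N| = √(100² + 0²) ≈ 100, ∠N ≈ 0.00°
|D| = √(8² + 8²) ≈ 11.314, ∠D ≈ 45.00°
|L| = 100 / 11.314 ≈ 8.8386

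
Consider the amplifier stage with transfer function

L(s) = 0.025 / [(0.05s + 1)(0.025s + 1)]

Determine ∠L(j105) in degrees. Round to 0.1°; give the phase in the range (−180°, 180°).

At ω = 105 rad/s:
pole (1 + j105·0.05) = 1 + j5.25 → |·| ≈ 5.3444, ∠ ≈ 79.22°
pole (1 + j105·0.025) = 1 + j2.625 → |·| ≈ 2.809, ∠ ≈ 69.15°
∠L = (0°) − (79.22° + 69.15°) = -148.37°

-148.4°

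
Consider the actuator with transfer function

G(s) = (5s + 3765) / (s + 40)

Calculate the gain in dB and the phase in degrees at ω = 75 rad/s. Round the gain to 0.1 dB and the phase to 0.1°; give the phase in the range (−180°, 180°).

33.0 dB, -56.2°

Substitute s = j75:
Numerator: 5(j75) + 3765 = 3765 + j375
Denominator: (j75) + 40 = 40 + j75
|N| = √(3765² + 375²) ≈ 3783.6, ∠N ≈ 5.69°
|D| = √(40² + 75²) ≈ 85, ∠D ≈ 61.93°
|G| = 3783.6 / 85 ≈ 44.513
Gain = 20 log₁₀(44.513) ≈ 32.97 dB
∠G = 5.69° − 61.93° = -56.24°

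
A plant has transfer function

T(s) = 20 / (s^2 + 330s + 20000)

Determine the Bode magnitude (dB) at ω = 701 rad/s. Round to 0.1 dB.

-88.4 dB

Substitute s = j701:
Numerator: 20 = 20 + j0
Denominator: (j701)^2 + 330(j701) + 20000 = -471401 + j231330
|N| = √(20² + 0²) ≈ 20, ∠N ≈ 0.00°
|D| = √(471401² + 231330²) ≈ 5.251e+05, ∠D ≈ 153.86°
|T| = 20 / 5.251e+05 ≈ 3.8088e-05
Gain = 20 log₁₀(3.8088e-05) ≈ -88.38 dB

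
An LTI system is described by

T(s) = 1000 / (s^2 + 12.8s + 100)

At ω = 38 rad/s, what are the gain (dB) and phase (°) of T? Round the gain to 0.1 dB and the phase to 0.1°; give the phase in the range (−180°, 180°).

At s = jω = j38:
quadratic: (j38)² + 12.8·j38 + 100 = -1344 + j486.4 → |·| ≈ 1429.3, ∠ ≈ 160.10°
|T| = 1000 / 1429.3 ≈ 0.69964
Gain = 20 log₁₀(0.69964) ≈ -3.10 dB
∠T = 0.00° − 160.10° = -160.10°

-3.1 dB, -160.1°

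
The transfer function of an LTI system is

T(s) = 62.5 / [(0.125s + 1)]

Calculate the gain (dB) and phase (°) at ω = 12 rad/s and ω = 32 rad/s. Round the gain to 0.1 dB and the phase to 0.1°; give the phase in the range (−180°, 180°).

ω = 12: 30.8 dB, -56.3°; ω = 32: 23.6 dB, -76.0°

At ω = 12 rad/s:
pole (1 + j12·0.125) = 1 + j1.5 → |·| ≈ 1.8028, ∠ ≈ 56.31°
|T| = 62.5 · 1 / (1.8028) ≈ 34.668
Gain = 20 log₁₀(34.668) ≈ 30.80 dB
∠T = (0°) − (56.31°) = -56.31°

At ω = 32 rad/s:
pole (1 + j32·0.125) = 1 + j4 → |·| ≈ 4.1231, ∠ ≈ 75.96°
|T| = 62.5 · 1 / (4.1231) ≈ 15.158
Gain = 20 log₁₀(15.158) ≈ 23.61 dB
∠T = (0°) − (75.96°) = -75.96°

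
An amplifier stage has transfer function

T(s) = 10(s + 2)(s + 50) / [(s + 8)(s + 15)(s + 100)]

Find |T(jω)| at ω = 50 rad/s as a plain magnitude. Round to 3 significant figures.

0.120

At s = jω = j50:
zero (s+2): 2 + j50 → |·| = √(2²+50²) = √2504 ≈ 50.04, ∠ = arctan(50/2) ≈ 87.71°
zero (s+50): 50 + j50 → |·| = √(50²+50²) = √5000 ≈ 70.711, ∠ = arctan(50/50) ≈ 45.00°
pole (s+8): 8 + j50 → |·| = √(8²+50²) = √2564 ≈ 50.636, ∠ = arctan(50/8) ≈ 80.91°
pole (s+15): 15 + j50 → |·| = √(15²+50²) = √2725 ≈ 52.202, ∠ = arctan(50/15) ≈ 73.30°
pole (s+100): 100 + j50 → |·| = √(100²+50²) = √12500 ≈ 111.8, ∠ = arctan(50/100) ≈ 26.57°
|T| = 10 · 3538.4 / 2.9552e+05 ≈ 0.11973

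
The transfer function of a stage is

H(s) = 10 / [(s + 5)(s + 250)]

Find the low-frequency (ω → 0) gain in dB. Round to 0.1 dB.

H(0) = 10 / (5·250) = 0.008
20 log₁₀(0.008) ≈ -41.94 dB

-41.9 dB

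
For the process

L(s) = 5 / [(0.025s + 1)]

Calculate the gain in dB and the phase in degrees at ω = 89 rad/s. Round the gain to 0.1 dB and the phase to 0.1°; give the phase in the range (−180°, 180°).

At ω = 89 rad/s:
pole (1 + j89·0.025) = 1 + j2.225 → |·| ≈ 2.4394, ∠ ≈ 65.80°
|L| = 5 · 1 / (2.4394) ≈ 2.0497
Gain = 20 log₁₀(2.0497) ≈ 6.23 dB
∠L = (0°) − (65.80°) = -65.80°

6.2 dB, -65.8°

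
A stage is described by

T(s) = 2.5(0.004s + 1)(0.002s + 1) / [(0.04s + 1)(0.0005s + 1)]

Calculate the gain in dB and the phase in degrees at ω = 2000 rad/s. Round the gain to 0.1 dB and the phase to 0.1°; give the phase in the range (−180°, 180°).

-2.7 dB, 24.6°

At ω = 2000 rad/s:
zero (1 + j2000·0.004) = 1 + j8 → |·| ≈ 8.0623, ∠ ≈ 82.87°
zero (1 + j2000·0.002) = 1 + j4 → |·| ≈ 4.1231, ∠ ≈ 75.96°
pole (1 + j2000·0.04) = 1 + j80 → |·| ≈ 80.006, ∠ ≈ 89.28°
pole (1 + j2000·0.0005) = 1 + j1 → |·| ≈ 1.4142, ∠ ≈ 45.00°
|T| = 2.5 · 8.0623 · 4.1231 / (80.006 · 1.4142) ≈ 0.7345
Gain = 20 log₁₀(0.7345) ≈ -2.68 dB
∠T = (82.87° + 75.96°) − (89.28° + 45.00°) = 24.55°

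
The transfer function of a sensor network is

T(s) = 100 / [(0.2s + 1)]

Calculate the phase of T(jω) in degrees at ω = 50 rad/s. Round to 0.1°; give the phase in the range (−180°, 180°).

At ω = 50 rad/s:
pole (1 + j50·0.2) = 1 + j10 → |·| ≈ 10.05, ∠ ≈ 84.29°
∠T = (0°) − (84.29°) = -84.29°

-84.3°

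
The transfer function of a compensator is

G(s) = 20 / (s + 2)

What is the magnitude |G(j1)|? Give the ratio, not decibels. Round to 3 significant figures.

At s = jω = j1:
pole (s+2): 2 + j1 → |·| = √(2²+1²) = √5 ≈ 2.2361, ∠ = arctan(1/2) ≈ 26.57°
|G| = 20 / 2.2361 ≈ 8.9441

8.94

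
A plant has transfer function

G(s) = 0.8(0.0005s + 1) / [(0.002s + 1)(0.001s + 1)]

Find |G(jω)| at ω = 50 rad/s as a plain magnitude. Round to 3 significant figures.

0.795

At ω = 50 rad/s:
zero (1 + j50·0.0005) = 1 + j0.025 → |·| ≈ 1.0003, ∠ ≈ 1.43°
pole (1 + j50·0.002) = 1 + j0.1 → |·| ≈ 1.005, ∠ ≈ 5.71°
pole (1 + j50·0.001) = 1 + j0.05 → |·| ≈ 1.0012, ∠ ≈ 2.86°
|G| = 0.8 · 1.0003 / (1.005 · 1.0012) ≈ 0.7953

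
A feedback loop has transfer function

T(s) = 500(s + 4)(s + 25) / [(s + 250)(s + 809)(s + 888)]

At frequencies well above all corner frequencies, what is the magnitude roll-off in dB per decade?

Each pole contributes −20 dB/decade at high frequency; each zero contributes +20 dB/decade.
Net: 2 zero(s) − 3 pole(s) → -20 dB/decade.

-20 dB/decade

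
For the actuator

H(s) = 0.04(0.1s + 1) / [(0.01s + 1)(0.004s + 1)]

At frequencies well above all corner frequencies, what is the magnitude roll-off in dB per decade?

-20 dB/decade

Each pole contributes −20 dB/decade at high frequency; each zero contributes +20 dB/decade.
Net: 1 zero(s) − 2 pole(s) → -20 dB/decade.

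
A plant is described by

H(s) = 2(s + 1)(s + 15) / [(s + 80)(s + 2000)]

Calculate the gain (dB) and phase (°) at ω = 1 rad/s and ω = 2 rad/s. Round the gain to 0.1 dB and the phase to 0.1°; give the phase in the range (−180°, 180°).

ω = 1: -71.5 dB, 48.1°; ω = 2: -67.5 dB, 69.5°

At s = jω = j1:
zero (s+1): 1 + j1 → |·| = √(1²+1²) = √2 ≈ 1.4142, ∠ = arctan(1/1) ≈ 45.00°
zero (s+15): 15 + j1 → |·| = √(15²+1²) = √226 ≈ 15.033, ∠ = arctan(1/15) ≈ 3.81°
pole (s+80): 80 + j1 → |·| = √(80²+1²) = √6401 ≈ 80.006, ∠ = arctan(1/80) ≈ 0.72°
pole (s+2000): 2000 + j1 → |·| = √(2000²+1²) = √4000001 ≈ 2000, ∠ = arctan(1/2000) ≈ 0.03°
|H| = 2 · 21.26 / 1.6001e+05 ≈ 0.00026573
Gain = 20 log₁₀(0.00026573) ≈ -71.51 dB
∠H = 48.81° − 0.75° = 48.06°

At s = jω = j2:
zero (s+1): 1 + j2 → |·| = √(1²+2²) = √5 ≈ 2.2361, ∠ = arctan(2/1) ≈ 63.43°
zero (s+15): 15 + j2 → |·| = √(15²+2²) = √229 ≈ 15.133, ∠ = arctan(2/15) ≈ 7.59°
pole (s+80): 80 + j2 → |·| = √(80²+2²) = √6404 ≈ 80.025, ∠ = arctan(2/80) ≈ 1.43°
pole (s+2000): 2000 + j2 → |·| = √(2000²+2²) = √4000004 ≈ 2000, ∠ = arctan(2/2000) ≈ 0.06°
|H| = 2 · 33.839 / 1.6005e+05 ≈ 0.00042286
Gain = 20 log₁₀(0.00042286) ≈ -67.48 dB
∠H = 71.02° − 1.49° = 69.53°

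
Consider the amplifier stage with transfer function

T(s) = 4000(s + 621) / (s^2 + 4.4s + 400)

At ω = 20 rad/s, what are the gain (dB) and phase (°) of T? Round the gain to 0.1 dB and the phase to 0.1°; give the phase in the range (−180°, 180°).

At s = jω = j20:
zero (s+621): 621 + j20 → |·| = √(621²+20²) = √386041 ≈ 621.32, ∠ = arctan(20/621) ≈ 1.84°
quadratic: (j20)² + 4.4·j20 + 400 = 0 + j88 → |·| ≈ 88, ∠ ≈ 90.00°
|T| = 4000 · 621.32 / 88 ≈ 28242
Gain = 20 log₁₀(28242) ≈ 89.02 dB
∠T = 1.84° − 90.00° = -88.16°

89.0 dB, -88.2°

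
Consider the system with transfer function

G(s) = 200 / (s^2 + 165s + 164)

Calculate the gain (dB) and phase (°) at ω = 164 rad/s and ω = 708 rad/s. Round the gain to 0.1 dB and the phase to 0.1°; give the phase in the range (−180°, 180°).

ω = 164: -45.6 dB, -134.7°; ω = 708: -68.2 dB, -166.9°

Substitute s = j164:
Numerator: 200 = 200 + j0
Denominator: (j164)^2 + 165(j164) + 164 = -26732 + j27060
|N| = √(200² + 0²) ≈ 200, ∠N ≈ 0.00°
|D| = √(26732² + 27060²) ≈ 38037, ∠D ≈ 134.65°
|G| = 200 / 38037 ≈ 0.005258
Gain = 20 log₁₀(0.005258) ≈ -45.58 dB
∠G = 0.00° − 134.65° = -134.65°

Substitute s = j708:
Numerator: 200 = 200 + j0
Denominator: (j708)^2 + 165(j708) + 164 = -501100 + j116820
|N| = √(200² + 0²) ≈ 200, ∠N ≈ 0.00°
|D| = √(501100² + 116820²) ≈ 5.1454e+05, ∠D ≈ 166.88°
|G| = 200 / 5.1454e+05 ≈ 0.0003887
Gain = 20 log₁₀(0.0003887) ≈ -68.21 dB
∠G = 0.00° − 166.88° = -166.88°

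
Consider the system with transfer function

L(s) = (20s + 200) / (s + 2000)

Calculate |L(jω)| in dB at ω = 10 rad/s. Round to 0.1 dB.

-17.0 dB

Substitute s = j10:
Numerator: 20(j10) + 200 = 200 + j200
Denominator: (j10) + 2000 = 2000 + j10
|N| = √(200² + 200²) ≈ 282.84, ∠N ≈ 45.00°
|D| = √(2000² + 10²) ≈ 2000, ∠D ≈ 0.29°
|L| = 282.84 / 2000 ≈ 0.14142
Gain = 20 log₁₀(0.14142) ≈ -16.99 dB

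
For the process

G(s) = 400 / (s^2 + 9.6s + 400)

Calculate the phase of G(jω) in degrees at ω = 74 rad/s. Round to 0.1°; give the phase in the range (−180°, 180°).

At s = jω = j74:
quadratic: (j74)² + 9.6·j74 + 400 = -5076 + j710.4 → |·| ≈ 5125.5, ∠ ≈ 172.03°
∠G = 0.00° − 172.03° = -172.03°

-172.0°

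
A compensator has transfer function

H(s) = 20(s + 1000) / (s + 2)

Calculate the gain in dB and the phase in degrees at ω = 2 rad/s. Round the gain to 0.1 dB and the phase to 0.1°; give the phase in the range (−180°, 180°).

At s = jω = j2:
zero (s+1000): 1000 + j2 → |·| = √(1000²+2²) = √1000004 ≈ 1000, ∠ = arctan(2/1000) ≈ 0.11°
pole (s+2): 2 + j2 → |·| = √(2²+2²) = √8 ≈ 2.8284, ∠ = arctan(2/2) ≈ 45.00°
|H| = 20 · 1000 / 2.8284 ≈ 7071.1
Gain = 20 log₁₀(7071.1) ≈ 76.99 dB
∠H = 0.11° − 45.00° = -44.89°

77.0 dB, -44.9°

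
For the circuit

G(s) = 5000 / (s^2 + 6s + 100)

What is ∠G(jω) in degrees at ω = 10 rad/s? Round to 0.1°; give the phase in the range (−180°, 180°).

-90.0°

At s = jω = j10:
quadratic: (j10)² + 6·j10 + 100 = 0 + j60 → |·| ≈ 60, ∠ ≈ 90.00°
∠G = 0.00° − 90.00° = -90.00°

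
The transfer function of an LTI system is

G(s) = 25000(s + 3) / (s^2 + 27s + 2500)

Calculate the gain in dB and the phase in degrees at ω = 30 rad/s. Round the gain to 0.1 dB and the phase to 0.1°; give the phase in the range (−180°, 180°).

At s = jω = j30:
zero (s+3): 3 + j30 → |·| = √(3²+30²) = √909 ≈ 30.15, ∠ = arctan(30/3) ≈ 84.29°
quadratic: (j30)² + 27·j30 + 2500 = 1600 + j810 → |·| ≈ 1793.3, ∠ ≈ 26.85°
|G| = 25000 · 30.15 / 1793.3 ≈ 420.31
Gain = 20 log₁₀(420.31) ≈ 52.47 dB
∠G = 84.29° − 26.85° = 57.44°

52.5 dB, 57.4°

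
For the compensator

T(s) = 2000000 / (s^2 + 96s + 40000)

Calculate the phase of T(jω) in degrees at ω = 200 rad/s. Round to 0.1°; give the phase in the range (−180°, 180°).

At s = jω = j200:
quadratic: (j200)² + 96·j200 + 40000 = 0 + j19200 → |·| ≈ 19200, ∠ ≈ 90.00°
∠T = 0.00° − 90.00° = -90.00°

-90.0°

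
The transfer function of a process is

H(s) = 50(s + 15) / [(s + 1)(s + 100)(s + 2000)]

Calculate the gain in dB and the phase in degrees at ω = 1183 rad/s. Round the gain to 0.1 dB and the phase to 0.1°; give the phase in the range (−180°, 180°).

At s = jω = j1183:
zero (s+15): 15 + j1183 → |·| = √(15²+1183²) = √1399714 ≈ 1183.1, ∠ = arctan(1183/15) ≈ 89.27°
pole (s+1): 1 + j1183 → |·| = √(1²+1183²) = √1399490 ≈ 1183, ∠ = arctan(1183/1) ≈ 89.95°
pole (s+100): 100 + j1183 → |·| = √(100²+1183²) = √1409489 ≈ 1187.2, ∠ = arctan(1183/100) ≈ 85.17°
pole (s+2000): 2000 + j1183 → |·| = √(2000²+1183²) = √5399489 ≈ 2323.7, ∠ = arctan(1183/2000) ≈ 30.60°
|H| = 50 · 1183.1 / 3.2635e+09 ≈ 1.8126e-05
Gain = 20 log₁₀(1.8126e-05) ≈ -94.83 dB
∠H = 89.27° − 205.72° = -116.45°

-94.8 dB, -116.5°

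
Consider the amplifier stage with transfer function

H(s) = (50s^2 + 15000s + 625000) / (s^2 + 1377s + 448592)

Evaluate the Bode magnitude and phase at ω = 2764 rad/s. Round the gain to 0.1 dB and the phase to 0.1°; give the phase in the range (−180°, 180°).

Substitute s = j2764:
Numerator: 50(j2764)^2 + 15000(j2764) + 625000 = -381359800 + j41460000
Denominator: (j2764)^2 + 1377(j2764) + 448592 = -7191104 + j3806028
|N| = √(381359800² + 41460000²) ≈ 3.8361e+08, ∠N ≈ 173.80°
|D| = √(7191104² + 3806028²) ≈ 8.1362e+06, ∠D ≈ 152.11°
|H| = 3.8361e+08 / 8.1362e+06 ≈ 47.149
Gain = 20 log₁₀(47.149) ≈ 33.47 dB
∠H = 173.80° − 152.11° = 21.69°

33.5 dB, 21.7°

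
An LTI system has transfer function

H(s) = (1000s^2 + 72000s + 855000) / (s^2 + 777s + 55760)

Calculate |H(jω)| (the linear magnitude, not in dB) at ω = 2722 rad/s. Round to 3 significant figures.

Substitute s = j2722:
Numerator: 1000(j2722)^2 + 72000(j2722) + 855000 = -7408429000 + j195984000
Denominator: (j2722)^2 + 777(j2722) + 55760 = -7353524 + j2114994
|N| = √(7408429000² + 195984000²) ≈ 7.411e+09, ∠N ≈ 178.48°
|D| = √(7353524² + 2114994²) ≈ 7.6516e+06, ∠D ≈ 163.95°
|H| = 7.411e+09 / 7.6516e+06 ≈ 968.56

969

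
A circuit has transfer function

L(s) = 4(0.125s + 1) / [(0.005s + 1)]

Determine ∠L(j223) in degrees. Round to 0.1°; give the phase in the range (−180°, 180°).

39.8°

At ω = 223 rad/s:
zero (1 + j223·0.125) = 1 + j27.875 → |·| ≈ 27.893, ∠ ≈ 87.95°
pole (1 + j223·0.005) = 1 + j1.115 → |·| ≈ 1.4977, ∠ ≈ 48.11°
∠L = (87.95°) − (48.11°) = 39.84°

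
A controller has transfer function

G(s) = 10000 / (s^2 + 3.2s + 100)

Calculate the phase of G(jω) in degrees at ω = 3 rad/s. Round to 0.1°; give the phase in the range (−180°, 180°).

-6.0°

At s = jω = j3:
quadratic: (j3)² + 3.2·j3 + 100 = 91 + j9.6 → |·| ≈ 91.505, ∠ ≈ 6.02°
∠G = 0.00° − 6.02° = -6.02°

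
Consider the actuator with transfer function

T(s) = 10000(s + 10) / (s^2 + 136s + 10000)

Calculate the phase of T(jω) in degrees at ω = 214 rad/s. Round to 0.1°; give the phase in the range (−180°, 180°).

At s = jω = j214:
zero (s+10): 10 + j214 → |·| = √(10²+214²) = √45896 ≈ 214.23, ∠ = arctan(214/10) ≈ 87.32°
quadratic: (j214)² + 136·j214 + 10000 = -35796 + j29104 → |·| ≈ 46135, ∠ ≈ 140.89°
∠T = 87.32° − 140.89° = -53.57°

-53.6°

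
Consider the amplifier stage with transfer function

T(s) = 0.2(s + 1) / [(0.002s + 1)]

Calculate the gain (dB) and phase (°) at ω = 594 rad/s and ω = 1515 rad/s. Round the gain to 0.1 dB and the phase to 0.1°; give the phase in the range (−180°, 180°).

ω = 594: 37.7 dB, 40.0°; ω = 1515: 39.6 dB, 18.2°

At ω = 594 rad/s:
zero (1 + j594·1) = 1 + j594 → |·| ≈ 594, ∠ ≈ 89.90°
pole (1 + j594·0.002) = 1 + j1.188 → |·| ≈ 1.5529, ∠ ≈ 49.91°
|T| = 0.2 · 594 / (1.5529) ≈ 76.502
Gain = 20 log₁₀(76.502) ≈ 37.67 dB
∠T = (89.90°) − (49.91°) = 39.99°

At ω = 1515 rad/s:
zero (1 + j1515·1) = 1 + j1515 → |·| ≈ 1515, ∠ ≈ 89.96°
pole (1 + j1515·0.002) = 1 + j3.03 → |·| ≈ 3.1908, ∠ ≈ 71.74°
|T| = 0.2 · 1515 / (3.1908) ≈ 94.961
Gain = 20 log₁₀(94.961) ≈ 39.55 dB
∠T = (89.96°) − (71.74°) = 18.22°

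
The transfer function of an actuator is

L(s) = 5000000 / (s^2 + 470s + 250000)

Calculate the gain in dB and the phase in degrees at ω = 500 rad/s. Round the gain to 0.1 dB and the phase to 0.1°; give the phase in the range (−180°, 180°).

At s = jω = j500:
quadratic: (j500)² + 470·j500 + 250000 = 0 + j235000 → |·| ≈ 2.35e+05, ∠ ≈ 90.00°
|L| = 5000000 / 2.35e+05 ≈ 21.277
Gain = 20 log₁₀(21.277) ≈ 26.56 dB
∠L = 0.00° − 90.00° = -90.00°

26.6 dB, -90.0°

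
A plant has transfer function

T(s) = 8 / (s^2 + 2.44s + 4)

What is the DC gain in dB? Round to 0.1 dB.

T(0) = 8 / 4 = 2
20 log₁₀(2) ≈ 6.02 dB

6.0 dB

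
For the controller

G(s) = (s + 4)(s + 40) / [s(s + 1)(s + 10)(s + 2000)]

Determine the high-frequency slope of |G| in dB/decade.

-40 dB/decade

Each pole contributes −20 dB/decade at high frequency; each zero contributes +20 dB/decade.
Net: 2 zero(s) − 4 pole(s) → -40 dB/decade.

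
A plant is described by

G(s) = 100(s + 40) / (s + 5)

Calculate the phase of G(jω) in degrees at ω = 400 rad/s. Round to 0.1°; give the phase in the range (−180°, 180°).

-5.0°

At s = jω = j400:
zero (s+40): 40 + j400 → |·| = √(40²+400²) = √161600 ≈ 402, ∠ = arctan(400/40) ≈ 84.29°
pole (s+5): 5 + j400 → |·| = √(5²+400²) = √160025 ≈ 400.03, ∠ = arctan(400/5) ≈ 89.28°
∠G = 84.29° − 89.28° = -4.99°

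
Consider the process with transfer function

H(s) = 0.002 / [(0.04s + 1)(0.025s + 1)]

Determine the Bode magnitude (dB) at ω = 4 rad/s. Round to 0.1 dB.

At ω = 4 rad/s:
pole (1 + j4·0.04) = 1 + j0.16 → |·| ≈ 1.0127, ∠ ≈ 9.09°
pole (1 + j4·0.025) = 1 + j0.1 → |·| ≈ 1.005, ∠ ≈ 5.71°
|H| = 0.002 · 1 / (1.0127 · 1.005) ≈ 0.0019651
Gain = 20 log₁₀(0.0019651) ≈ -54.13 dB

-54.1 dB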